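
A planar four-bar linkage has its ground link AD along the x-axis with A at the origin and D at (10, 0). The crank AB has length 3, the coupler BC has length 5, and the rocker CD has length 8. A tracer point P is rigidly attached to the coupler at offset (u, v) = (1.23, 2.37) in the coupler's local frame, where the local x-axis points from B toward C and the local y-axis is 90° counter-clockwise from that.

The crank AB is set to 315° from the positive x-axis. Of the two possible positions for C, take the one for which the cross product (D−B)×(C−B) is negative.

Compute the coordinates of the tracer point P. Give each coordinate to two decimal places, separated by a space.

A=(0,0), D=(10.00,0)
B = A + 3.00·(cos315°, sin315°) = (2.1213, -2.1213)
|BD| = 8.1593
circle(B,5.00) ∩ circle(D,8.00): a=1.6897, h=4.7058
  candidates: C₊=(2.5295,2.8620) cross=38.396; C₋=(4.9764,-6.2260) cross=-38.396
  mode - wants cross < 0 → take C=(4.9764,-6.2260) (cross=-38.396)
ex = (C−B)/|BC| = (0.5710,-0.8209); ey = (0.8209,0.5710)
P = B + 1.23·ex + 2.37·ey = (4.7693,-1.7778)

4.77 -1.78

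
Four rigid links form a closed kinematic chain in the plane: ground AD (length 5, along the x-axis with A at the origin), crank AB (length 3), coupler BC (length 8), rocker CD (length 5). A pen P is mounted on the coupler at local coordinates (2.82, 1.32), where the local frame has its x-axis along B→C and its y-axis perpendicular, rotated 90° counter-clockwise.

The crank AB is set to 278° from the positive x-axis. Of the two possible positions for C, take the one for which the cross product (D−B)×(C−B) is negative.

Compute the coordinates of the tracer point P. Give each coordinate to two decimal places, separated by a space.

3.34 -1.91

A=(0,0), D=(5.00,0)
B = A + 3.00·(cos278°, sin278°) = (0.4175, -2.9708)
|BD| = 5.4612
circle(B,8.00) ∩ circle(D,5.00): a=6.3012, h=4.9289
  candidates: C₊=(3.0236,4.5928) cross=26.918; C₋=(8.3861,-3.6789) cross=-26.918
  mode - wants cross < 0 → take C=(8.3861,-3.6789) (cross=-26.918)
ex = (C−B)/|BC| = (0.9961,-0.0885); ey = (0.0885,0.9961)
P = B + 2.82·ex + 1.32·ey = (3.3433,-1.9056)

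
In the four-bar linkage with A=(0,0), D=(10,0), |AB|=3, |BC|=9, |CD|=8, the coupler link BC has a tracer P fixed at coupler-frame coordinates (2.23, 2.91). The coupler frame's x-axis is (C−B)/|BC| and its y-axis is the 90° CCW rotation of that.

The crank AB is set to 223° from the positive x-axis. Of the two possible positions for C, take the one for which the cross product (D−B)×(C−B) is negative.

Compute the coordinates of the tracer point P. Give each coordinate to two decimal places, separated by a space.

A=(0,0), D=(10.00,0)
B = A + 3.00·(cos223°, sin223°) = (-2.1941, -2.0460)
|BD| = 12.3645
circle(B,9.00) ∩ circle(D,8.00): a=6.8697, h=5.8144
  candidates: C₊=(3.6188,4.8250) cross=71.892; C₋=(5.5431,-6.6435) cross=-71.892
  mode - wants cross < 0 → take C=(5.5431,-6.6435) (cross=-71.892)
ex = (C−B)/|BC| = (0.8597,-0.5108); ey = (0.5108,0.8597)
P = B + 2.23·ex + 2.91·ey = (1.2095,-0.6835)

1.21 -0.68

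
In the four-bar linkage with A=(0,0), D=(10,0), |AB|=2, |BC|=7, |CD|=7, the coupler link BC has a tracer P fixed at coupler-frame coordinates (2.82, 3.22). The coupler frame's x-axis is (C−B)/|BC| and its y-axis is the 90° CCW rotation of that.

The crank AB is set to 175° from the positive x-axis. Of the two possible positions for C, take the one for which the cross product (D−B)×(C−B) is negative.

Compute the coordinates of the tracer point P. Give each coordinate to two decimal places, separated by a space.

A=(0,0), D=(10.00,0)
B = A + 2.00·(cos175°, sin175°) = (-1.9924, 0.1743)
|BD| = 11.9937
circle(B,7.00) ∩ circle(D,7.00): a=5.9968, h=3.6108
  candidates: C₊=(4.0563,3.6976) cross=43.307; C₋=(3.9513,-3.5233) cross=-43.307
  mode - wants cross < 0 → take C=(3.9513,-3.5233) (cross=-43.307)
ex = (C−B)/|BC| = (0.8491,-0.5282); ey = (0.5282,0.8491)
P = B + 2.82·ex + 3.22·ey = (2.1030,1.4188)

2.10 1.42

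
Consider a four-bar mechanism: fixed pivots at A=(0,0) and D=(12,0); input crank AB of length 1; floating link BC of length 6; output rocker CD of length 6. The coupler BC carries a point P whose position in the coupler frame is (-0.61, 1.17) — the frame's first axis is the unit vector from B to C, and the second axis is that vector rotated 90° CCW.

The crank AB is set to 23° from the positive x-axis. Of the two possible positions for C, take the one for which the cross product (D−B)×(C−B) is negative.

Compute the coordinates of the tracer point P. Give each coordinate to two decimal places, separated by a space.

0.85 1.71

A=(0,0), D=(12.00,0)
B = A + 1.00·(cos23°, sin23°) = (0.9205, 0.3907)
|BD| = 11.0864
circle(B,6.00) ∩ circle(D,6.00): a=5.5432, h=2.2963
  candidates: C₊=(6.5412,2.4902) cross=25.458; C₋=(6.3793,-2.0995) cross=-25.458
  mode - wants cross < 0 → take C=(6.3793,-2.0995) (cross=-25.458)
ex = (C−B)/|BC| = (0.9098,-0.4150); ey = (0.4150,0.9098)
P = B + -0.61·ex + 1.17·ey = (0.8511,1.7084)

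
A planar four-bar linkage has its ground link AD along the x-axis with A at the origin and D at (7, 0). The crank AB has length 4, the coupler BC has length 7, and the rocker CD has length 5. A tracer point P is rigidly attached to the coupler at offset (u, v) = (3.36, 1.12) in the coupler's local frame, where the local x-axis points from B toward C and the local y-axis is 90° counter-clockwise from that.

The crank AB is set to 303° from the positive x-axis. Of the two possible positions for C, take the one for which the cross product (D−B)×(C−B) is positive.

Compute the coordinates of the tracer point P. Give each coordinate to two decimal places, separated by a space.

1.69 0.15

A=(0,0), D=(7.00,0)
B = A + 4.00·(cos303°, sin303°) = (2.1786, -3.3547)
|BD| = 5.8737
circle(B,7.00) ∩ circle(D,5.00): a=4.9799, h=4.9195
  candidates: C₊=(3.4566,3.5277) cross=28.895; C₋=(9.0760,-4.5487) cross=-28.895
  mode + wants cross > 0 → take C=(3.4566,3.5277) (cross=28.895)
ex = (C−B)/|BC| = (0.1826,0.9832); ey = (-0.9832,0.1826)
P = B + 3.36·ex + 1.12·ey = (1.6908,0.1533)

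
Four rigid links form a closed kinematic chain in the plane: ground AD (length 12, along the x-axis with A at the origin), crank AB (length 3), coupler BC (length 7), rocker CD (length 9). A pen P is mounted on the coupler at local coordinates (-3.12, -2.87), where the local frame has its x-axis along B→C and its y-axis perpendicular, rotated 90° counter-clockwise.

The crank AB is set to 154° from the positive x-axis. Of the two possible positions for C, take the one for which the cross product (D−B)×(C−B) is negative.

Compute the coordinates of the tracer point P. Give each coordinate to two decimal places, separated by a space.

A=(0,0), D=(12.00,0)
B = A + 3.00·(cos154°, sin154°) = (-2.6964, 1.3151)
|BD| = 14.7551
circle(B,7.00) ∩ circle(D,9.00): a=6.2932, h=3.0653
  candidates: C₊=(3.8450,3.8073) cross=45.228; C₋=(3.2985,-2.2989) cross=-45.228
  mode - wants cross < 0 → take C=(3.2985,-2.2989) (cross=-45.228)
ex = (C−B)/|BC| = (0.8564,-0.5163); ey = (0.5163,0.8564)
P = B + -3.12·ex + -2.87·ey = (-6.8501,0.4680)

-6.85 0.47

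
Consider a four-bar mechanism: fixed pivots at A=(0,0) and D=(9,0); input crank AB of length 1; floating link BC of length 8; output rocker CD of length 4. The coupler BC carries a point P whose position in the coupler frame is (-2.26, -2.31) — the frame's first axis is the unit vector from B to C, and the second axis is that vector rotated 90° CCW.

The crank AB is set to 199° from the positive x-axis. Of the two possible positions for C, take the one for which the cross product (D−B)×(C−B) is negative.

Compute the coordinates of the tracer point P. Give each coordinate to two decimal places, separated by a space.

-3.88 -1.69

A=(0,0), D=(9.00,0)
B = A + 1.00·(cos199°, sin199°) = (-0.9455, -0.3256)
|BD| = 9.9508
circle(B,8.00) ∩ circle(D,4.00): a=7.3873, h=3.0705
  candidates: C₊=(6.3373,2.9850) cross=30.554; C₋=(6.5383,-3.1528) cross=-30.554
  mode - wants cross < 0 → take C=(6.5383,-3.1528) (cross=-30.554)
ex = (C−B)/|BC| = (0.9355,-0.3534); ey = (0.3534,0.9355)
P = B + -2.26·ex + -2.31·ey = (-3.8760,-1.6878)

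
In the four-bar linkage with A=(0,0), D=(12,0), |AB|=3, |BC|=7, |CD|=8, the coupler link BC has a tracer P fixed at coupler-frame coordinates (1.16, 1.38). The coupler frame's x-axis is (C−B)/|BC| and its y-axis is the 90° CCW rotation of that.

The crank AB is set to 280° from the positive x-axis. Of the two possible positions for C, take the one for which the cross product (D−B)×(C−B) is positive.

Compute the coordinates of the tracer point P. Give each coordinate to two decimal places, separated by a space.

0.05 -1.22

A=(0,0), D=(12.00,0)
B = A + 3.00·(cos280°, sin280°) = (0.5209, -2.9544)
|BD| = 11.8532
circle(B,7.00) ∩ circle(D,8.00): a=5.2938, h=4.5799
  candidates: C₊=(4.5062,2.8004) cross=54.286; C₋=(6.7892,-6.0703) cross=-54.286
  mode + wants cross > 0 → take C=(4.5062,2.8004) (cross=54.286)
ex = (C−B)/|BC| = (0.5693,0.8221); ey = (-0.8221,0.5693)
P = B + 1.16·ex + 1.38·ey = (0.0468,-1.2151)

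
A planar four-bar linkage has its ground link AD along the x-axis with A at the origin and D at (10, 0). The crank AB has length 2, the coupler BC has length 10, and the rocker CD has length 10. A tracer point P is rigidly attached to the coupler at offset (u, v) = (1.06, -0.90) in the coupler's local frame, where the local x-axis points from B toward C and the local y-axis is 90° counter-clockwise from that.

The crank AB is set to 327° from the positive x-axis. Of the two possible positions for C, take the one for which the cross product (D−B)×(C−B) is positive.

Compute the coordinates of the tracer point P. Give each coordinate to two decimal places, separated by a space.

A=(0,0), D=(10.00,0)
B = A + 2.00·(cos327°, sin327°) = (1.6773, -1.0893)
|BD| = 8.3936
circle(B,10.00) ∩ circle(D,10.00): a=4.1968, h=9.0767
  candidates: C₊=(4.6607,8.4553) cross=76.187; C₋=(7.0166,-9.5446) cross=-76.187
  mode + wants cross > 0 → take C=(4.6607,8.4553) (cross=76.187)
ex = (C−B)/|BC| = (0.2983,0.9545); ey = (-0.9545,0.2983)
P = B + 1.06·ex + -0.90·ey = (2.8526,-0.3461)

2.85 -0.35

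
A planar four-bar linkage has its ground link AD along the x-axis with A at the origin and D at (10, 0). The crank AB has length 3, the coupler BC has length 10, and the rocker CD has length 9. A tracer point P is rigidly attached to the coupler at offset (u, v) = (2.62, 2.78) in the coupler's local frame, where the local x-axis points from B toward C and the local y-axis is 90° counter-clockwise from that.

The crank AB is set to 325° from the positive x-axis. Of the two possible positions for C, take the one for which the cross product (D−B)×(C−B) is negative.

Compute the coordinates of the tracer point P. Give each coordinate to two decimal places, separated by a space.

A=(0,0), D=(10.00,0)
B = A + 3.00·(cos325°, sin325°) = (2.4575, -1.7207)
|BD| = 7.7363
circle(B,10.00) ∩ circle(D,9.00): a=5.0961, h=8.6040
  candidates: C₊=(5.5122,7.8013) cross=66.564; C₋=(9.3397,-8.9757) cross=-66.564
  mode - wants cross < 0 → take C=(9.3397,-8.9757) (cross=-66.564)
ex = (C−B)/|BC| = (0.6882,-0.7255); ey = (0.7255,0.6882)
P = B + 2.62·ex + 2.78·ey = (6.2775,-1.7083)

6.28 -1.71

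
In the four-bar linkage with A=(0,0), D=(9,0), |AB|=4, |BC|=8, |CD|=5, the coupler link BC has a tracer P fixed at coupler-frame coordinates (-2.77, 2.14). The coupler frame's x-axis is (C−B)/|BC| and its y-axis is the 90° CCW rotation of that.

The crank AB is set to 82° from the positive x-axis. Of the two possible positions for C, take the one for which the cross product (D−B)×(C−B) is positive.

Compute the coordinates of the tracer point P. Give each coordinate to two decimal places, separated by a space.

A=(0,0), D=(9.00,0)
B = A + 4.00·(cos82°, sin82°) = (0.5567, 3.9611)
|BD| = 9.3263
circle(B,8.00) ∩ circle(D,5.00): a=6.7540, h=4.2876
  candidates: C₊=(8.4923,4.9742) cross=39.987; C₋=(4.8502,-2.7892) cross=-39.987
  mode + wants cross > 0 → take C=(8.4923,4.9742) (cross=39.987)
ex = (C−B)/|BC| = (0.9919,0.1266); ey = (-0.1266,0.9919)
P = B + -2.77·ex + 2.14·ey = (-2.4620,5.7331)

-2.46 5.73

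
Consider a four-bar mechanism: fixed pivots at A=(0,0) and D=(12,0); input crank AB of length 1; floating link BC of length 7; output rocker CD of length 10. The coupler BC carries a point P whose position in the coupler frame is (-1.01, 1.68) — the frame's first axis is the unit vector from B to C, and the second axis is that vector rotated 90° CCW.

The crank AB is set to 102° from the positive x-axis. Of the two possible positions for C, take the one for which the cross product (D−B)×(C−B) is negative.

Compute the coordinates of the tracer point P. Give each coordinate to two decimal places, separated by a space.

A=(0,0), D=(12.00,0)
B = A + 1.00·(cos102°, sin102°) = (-0.2079, 0.9781)
|BD| = 12.2470
circle(B,7.00) ∩ circle(D,10.00): a=4.0414, h=5.7155
  candidates: C₊=(4.2770,6.3526) cross=69.998; C₋=(3.3641,-5.0419) cross=-69.998
  mode - wants cross < 0 → take C=(3.3641,-5.0419) (cross=-69.998)
ex = (C−B)/|BC| = (0.5103,-0.8600); ey = (0.8600,0.5103)
P = B + -1.01·ex + 1.68·ey = (0.7215,2.7040)

0.72 2.70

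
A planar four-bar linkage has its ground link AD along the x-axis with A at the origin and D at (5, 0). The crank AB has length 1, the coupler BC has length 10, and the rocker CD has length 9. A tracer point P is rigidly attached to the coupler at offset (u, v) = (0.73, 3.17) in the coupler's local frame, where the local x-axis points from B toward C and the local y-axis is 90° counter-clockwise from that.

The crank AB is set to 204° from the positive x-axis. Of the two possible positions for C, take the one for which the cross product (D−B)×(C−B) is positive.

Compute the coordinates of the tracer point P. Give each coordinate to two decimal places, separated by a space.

-3.54 1.51

A=(0,0), D=(5.00,0)
B = A + 1.00·(cos204°, sin204°) = (-0.9135, -0.4067)
|BD| = 5.9275
circle(B,10.00) ∩ circle(D,9.00): a=4.5665, h=8.8965
  candidates: C₊=(3.0317,8.7821) cross=52.734; C₋=(4.2526,-8.9689) cross=-52.734
  mode + wants cross > 0 → take C=(3.0317,8.7821) (cross=52.734)
ex = (C−B)/|BC| = (0.3945,0.9189); ey = (-0.9189,0.3945)
P = B + 0.73·ex + 3.17·ey = (-3.5384,1.5147)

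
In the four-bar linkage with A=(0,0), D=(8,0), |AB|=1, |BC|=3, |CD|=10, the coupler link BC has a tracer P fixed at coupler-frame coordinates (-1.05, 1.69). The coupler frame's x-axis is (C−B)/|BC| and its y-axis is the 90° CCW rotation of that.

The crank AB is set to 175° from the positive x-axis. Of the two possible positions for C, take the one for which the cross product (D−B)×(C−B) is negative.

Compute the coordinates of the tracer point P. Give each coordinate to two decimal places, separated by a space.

0.87 0.79

A=(0,0), D=(8.00,0)
B = A + 1.00·(cos175°, sin175°) = (-0.9962, 0.0872)
|BD| = 8.9966
circle(B,3.00) ∩ circle(D,10.00): a=-0.5591, h=2.9474
  candidates: C₊=(-1.5268,3.0399) cross=26.517; C₋=(-1.5839,-2.8547) cross=-26.517
  mode - wants cross < 0 → take C=(-1.5839,-2.8547) (cross=-26.517)
ex = (C−B)/|BC| = (-0.1959,-0.9806); ey = (0.9806,-0.1959)
P = B + -1.05·ex + 1.69·ey = (0.8667,0.7858)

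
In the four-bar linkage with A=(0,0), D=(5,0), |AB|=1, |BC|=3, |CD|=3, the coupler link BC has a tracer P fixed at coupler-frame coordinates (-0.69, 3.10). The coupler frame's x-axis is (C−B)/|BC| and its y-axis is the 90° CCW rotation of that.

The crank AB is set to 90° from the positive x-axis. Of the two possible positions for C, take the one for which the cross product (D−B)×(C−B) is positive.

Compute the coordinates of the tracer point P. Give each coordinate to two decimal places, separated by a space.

-1.73 3.66

A=(0,0), D=(5.00,0)
B = A + 1.00·(cos90°, sin90°) = (0.0000, 1.0000)
|BD| = 5.0990
circle(B,3.00) ∩ circle(D,3.00): a=2.5495, h=1.5811
  candidates: C₊=(2.8101,2.0504) cross=8.062; C₋=(2.1899,-1.0504) cross=-8.062
  mode + wants cross > 0 → take C=(2.8101,2.0504) (cross=8.062)
ex = (C−B)/|BC| = (0.9367,0.3501); ey = (-0.3501,0.9367)
P = B + -0.69·ex + 3.10·ey = (-1.7318,3.6622)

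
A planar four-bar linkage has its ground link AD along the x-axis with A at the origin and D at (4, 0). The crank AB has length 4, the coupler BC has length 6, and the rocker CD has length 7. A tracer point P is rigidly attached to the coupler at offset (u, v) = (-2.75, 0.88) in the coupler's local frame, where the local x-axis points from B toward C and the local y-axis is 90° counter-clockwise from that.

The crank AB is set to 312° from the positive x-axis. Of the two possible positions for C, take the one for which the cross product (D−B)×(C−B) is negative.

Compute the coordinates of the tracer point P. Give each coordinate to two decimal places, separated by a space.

0.65 -0.92

A=(0,0), D=(4.00,0)
B = A + 4.00·(cos312°, sin312°) = (2.6765, -2.9726)
|BD| = 3.2539
circle(B,6.00) ∩ circle(D,7.00): a=-0.3707, h=5.9885
  candidates: C₊=(-2.9450,-0.8754) cross=19.486; C₋=(7.9966,-5.7470) cross=-19.486
  mode - wants cross < 0 → take C=(7.9966,-5.7470) (cross=-19.486)
ex = (C−B)/|BC| = (0.8867,-0.4624); ey = (0.4624,0.8867)
P = B + -2.75·ex + 0.88·ey = (0.6451,-0.9207)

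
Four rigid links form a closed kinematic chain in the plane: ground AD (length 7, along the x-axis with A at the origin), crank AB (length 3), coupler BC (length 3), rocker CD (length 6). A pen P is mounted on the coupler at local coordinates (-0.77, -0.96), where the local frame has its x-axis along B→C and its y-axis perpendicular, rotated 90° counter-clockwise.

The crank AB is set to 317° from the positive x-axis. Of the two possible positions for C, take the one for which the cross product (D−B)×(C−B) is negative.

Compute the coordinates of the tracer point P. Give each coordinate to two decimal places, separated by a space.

A=(0,0), D=(7.00,0)
B = A + 3.00·(cos317°, sin317°) = (2.1941, -2.0460)
|BD| = 5.2233
circle(B,3.00) ∩ circle(D,6.00): a=0.0271, h=2.9999
  candidates: C₊=(1.0439,0.7248) cross=15.669; C₋=(3.3941,-4.7955) cross=-15.669
  mode - wants cross < 0 → take C=(3.3941,-4.7955) (cross=-15.669)
ex = (C−B)/|BC| = (0.4000,-0.9165); ey = (0.9165,0.4000)
P = B + -0.77·ex + -0.96·ey = (1.0062,-1.7243)

1.01 -1.72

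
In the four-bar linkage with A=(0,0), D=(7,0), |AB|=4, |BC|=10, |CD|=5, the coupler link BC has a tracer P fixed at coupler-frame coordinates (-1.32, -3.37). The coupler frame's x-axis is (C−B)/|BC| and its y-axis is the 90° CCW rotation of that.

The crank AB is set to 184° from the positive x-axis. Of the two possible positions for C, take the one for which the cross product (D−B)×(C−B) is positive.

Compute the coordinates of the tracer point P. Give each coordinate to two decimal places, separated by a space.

-3.54 -3.87

A=(0,0), D=(7.00,0)
B = A + 4.00·(cos184°, sin184°) = (-3.9903, -0.2790)
|BD| = 10.9938
circle(B,10.00) ∩ circle(D,5.00): a=8.9079, h=4.5441
  candidates: C₊=(4.7995,4.4897) cross=49.957; C₋=(5.0301,-4.5956) cross=-49.957
  mode + wants cross > 0 → take C=(4.7995,4.4897) (cross=49.957)
ex = (C−B)/|BC| = (0.8790,0.4769); ey = (-0.4769,0.8790)
P = B + -1.32·ex + -3.37·ey = (-3.5434,-3.8706)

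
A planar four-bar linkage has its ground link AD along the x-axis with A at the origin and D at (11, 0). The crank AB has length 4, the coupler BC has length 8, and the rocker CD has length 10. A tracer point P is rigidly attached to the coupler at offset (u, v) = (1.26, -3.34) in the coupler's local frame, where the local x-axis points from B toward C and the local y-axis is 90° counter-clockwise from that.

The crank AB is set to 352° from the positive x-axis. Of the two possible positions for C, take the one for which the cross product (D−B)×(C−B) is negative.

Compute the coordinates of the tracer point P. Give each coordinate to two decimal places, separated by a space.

0.94 -2.46

A=(0,0), D=(11.00,0)
B = A + 4.00·(cos352°, sin352°) = (3.9611, -0.5567)
|BD| = 7.0609
circle(B,8.00) ∩ circle(D,10.00): a=0.9812, h=7.9396
  candidates: C₊=(4.3133,7.4356) cross=56.061; C₋=(5.5652,-8.3942) cross=-56.061
  mode - wants cross < 0 → take C=(5.5652,-8.3942) (cross=-56.061)
ex = (C−B)/|BC| = (0.2005,-0.9797); ey = (0.9797,0.2005)
P = B + 1.26·ex + -3.34·ey = (0.9416,-2.4608)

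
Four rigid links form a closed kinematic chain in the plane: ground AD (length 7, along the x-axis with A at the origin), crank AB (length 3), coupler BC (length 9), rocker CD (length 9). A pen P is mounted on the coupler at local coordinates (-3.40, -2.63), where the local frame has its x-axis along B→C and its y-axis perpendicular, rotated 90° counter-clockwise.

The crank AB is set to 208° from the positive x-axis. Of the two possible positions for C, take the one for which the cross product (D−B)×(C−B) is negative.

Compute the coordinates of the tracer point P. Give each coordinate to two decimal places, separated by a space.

-6.87 -0.58

A=(0,0), D=(7.00,0)
B = A + 3.00·(cos208°, sin208°) = (-2.6488, -1.4084)
|BD| = 9.7511
circle(B,9.00) ∩ circle(D,9.00): a=4.8755, h=7.5650
  candidates: C₊=(1.0829,6.7815) cross=73.767; C₋=(3.2682,-8.1899) cross=-73.767
  mode - wants cross < 0 → take C=(3.2682,-8.1899) (cross=-73.767)
ex = (C−B)/|BC| = (0.6575,-0.7535); ey = (0.7535,0.6575)
P = B + -3.40·ex + -2.63·ey = (-6.8659,-0.5756)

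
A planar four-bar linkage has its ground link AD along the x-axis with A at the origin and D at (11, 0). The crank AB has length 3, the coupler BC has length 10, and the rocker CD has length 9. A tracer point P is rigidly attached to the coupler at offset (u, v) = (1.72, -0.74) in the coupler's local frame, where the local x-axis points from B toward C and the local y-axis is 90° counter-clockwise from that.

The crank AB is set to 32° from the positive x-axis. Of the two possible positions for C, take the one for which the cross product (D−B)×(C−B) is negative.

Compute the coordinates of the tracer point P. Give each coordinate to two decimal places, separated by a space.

A=(0,0), D=(11.00,0)
B = A + 3.00·(cos32°, sin32°) = (2.5441, 1.5898)
|BD| = 8.6040
circle(B,10.00) ∩ circle(D,9.00): a=5.4061, h=8.4127
  candidates: C₊=(9.4116,8.8587) cross=72.383; C₋=(6.3028,-7.6770) cross=-72.383
  mode - wants cross < 0 → take C=(6.3028,-7.6770) (cross=-72.383)
ex = (C−B)/|BC| = (0.3759,-0.9267); ey = (0.9267,0.3759)
P = B + 1.72·ex + -0.74·ey = (2.5049,-0.2823)

2.50 -0.28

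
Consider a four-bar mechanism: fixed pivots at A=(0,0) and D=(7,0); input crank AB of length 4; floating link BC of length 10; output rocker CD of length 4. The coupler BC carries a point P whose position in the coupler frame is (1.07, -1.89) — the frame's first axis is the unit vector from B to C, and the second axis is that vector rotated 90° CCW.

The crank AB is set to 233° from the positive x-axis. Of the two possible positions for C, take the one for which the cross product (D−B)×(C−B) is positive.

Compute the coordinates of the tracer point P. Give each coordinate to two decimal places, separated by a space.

A=(0,0), D=(7.00,0)
B = A + 4.00·(cos233°, sin233°) = (-2.4073, -3.1945)
|BD| = 9.9349
circle(B,10.00) ∩ circle(D,4.00): a=9.1950, h=3.9310
  candidates: C₊=(5.0354,3.4843) cross=39.054; C₋=(7.5634,-3.9601) cross=-39.054
  mode + wants cross > 0 → take C=(5.0354,3.4843) (cross=39.054)
ex = (C−B)/|BC| = (0.7443,0.6679); ey = (-0.6679,0.7443)
P = B + 1.07·ex + -1.89·ey = (-0.3486,-3.8866)

-0.35 -3.89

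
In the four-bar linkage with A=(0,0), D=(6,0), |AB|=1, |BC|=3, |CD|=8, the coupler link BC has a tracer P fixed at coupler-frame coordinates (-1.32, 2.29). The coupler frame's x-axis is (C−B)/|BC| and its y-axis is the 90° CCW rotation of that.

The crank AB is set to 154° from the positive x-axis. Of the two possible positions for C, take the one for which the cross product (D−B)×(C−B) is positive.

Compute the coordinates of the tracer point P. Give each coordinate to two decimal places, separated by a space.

A=(0,0), D=(6.00,0)
B = A + 1.00·(cos154°, sin154°) = (-0.8988, 0.4384)
|BD| = 6.9127
circle(B,3.00) ∩ circle(D,8.00): a=-0.5218, h=2.9543
  candidates: C₊=(-1.2322,3.4198) cross=20.422; C₋=(-1.6069,-2.4769) cross=-20.422
  mode + wants cross > 0 → take C=(-1.2322,3.4198) (cross=20.422)
ex = (C−B)/|BC| = (-0.1111,0.9938); ey = (-0.9938,-0.1111)
P = B + -1.32·ex + 2.29·ey = (-3.0279,-1.1280)

-3.03 -1.13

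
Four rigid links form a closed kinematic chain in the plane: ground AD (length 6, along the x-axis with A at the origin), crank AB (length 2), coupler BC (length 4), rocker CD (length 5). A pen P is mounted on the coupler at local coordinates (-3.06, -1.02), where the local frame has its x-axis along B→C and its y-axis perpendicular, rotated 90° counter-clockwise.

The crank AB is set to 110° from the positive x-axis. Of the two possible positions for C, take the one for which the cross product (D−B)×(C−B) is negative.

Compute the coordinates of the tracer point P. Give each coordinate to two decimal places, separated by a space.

A=(0,0), D=(6.00,0)
B = A + 2.00·(cos110°, sin110°) = (-0.6840, 1.8794)
|BD| = 6.9432
circle(B,4.00) ∩ circle(D,5.00): a=2.8235, h=2.8333
  candidates: C₊=(2.8010,3.8427) cross=19.673; C₋=(1.2671,-1.6124) cross=-19.673
  mode - wants cross < 0 → take C=(1.2671,-1.6124) (cross=-19.673)
ex = (C−B)/|BC| = (0.4878,-0.8730); ey = (0.8730,0.4878)
P = B + -3.06·ex + -1.02·ey = (-3.0671,4.0531)

-3.07 4.05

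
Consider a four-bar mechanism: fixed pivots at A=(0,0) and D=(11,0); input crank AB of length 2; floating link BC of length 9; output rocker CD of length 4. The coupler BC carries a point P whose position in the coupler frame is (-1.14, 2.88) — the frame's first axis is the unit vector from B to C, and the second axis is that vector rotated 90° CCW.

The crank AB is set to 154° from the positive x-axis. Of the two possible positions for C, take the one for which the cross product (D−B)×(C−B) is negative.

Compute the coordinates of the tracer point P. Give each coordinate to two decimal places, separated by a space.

-2.41 3.91

A=(0,0), D=(11.00,0)
B = A + 2.00·(cos154°, sin154°) = (-1.7976, 0.8767)
|BD| = 12.8276
circle(B,9.00) ∩ circle(D,4.00): a=8.9474, h=0.9717
  candidates: C₊=(7.1953,1.2346) cross=12.464; C₋=(7.0625,-0.7042) cross=-12.464
  mode - wants cross < 0 → take C=(7.0625,-0.7042) (cross=-12.464)
ex = (C−B)/|BC| = (0.9845,-0.1757); ey = (0.1757,0.9845)
P = B + -1.14·ex + 2.88·ey = (-2.4140,3.9122)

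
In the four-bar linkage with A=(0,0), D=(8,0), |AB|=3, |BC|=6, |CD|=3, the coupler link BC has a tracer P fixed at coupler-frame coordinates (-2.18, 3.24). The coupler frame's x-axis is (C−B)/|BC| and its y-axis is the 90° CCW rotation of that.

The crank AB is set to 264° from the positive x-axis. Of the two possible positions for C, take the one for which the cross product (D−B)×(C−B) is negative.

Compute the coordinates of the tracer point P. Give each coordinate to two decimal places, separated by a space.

-3.12 -0.27

A=(0,0), D=(8.00,0)
B = A + 3.00·(cos264°, sin264°) = (-0.3136, -2.9836)
|BD| = 8.8327
circle(B,6.00) ∩ circle(D,3.00): a=5.9448, h=0.8122
  candidates: C₊=(5.0074,-0.2111) cross=7.174; C₋=(5.5561,-1.7400) cross=-7.174
  mode - wants cross < 0 → take C=(5.5561,-1.7400) (cross=-7.174)
ex = (C−B)/|BC| = (0.9783,0.2073); ey = (-0.2073,0.9783)
P = B + -2.18·ex + 3.24·ey = (-3.1178,-0.2658)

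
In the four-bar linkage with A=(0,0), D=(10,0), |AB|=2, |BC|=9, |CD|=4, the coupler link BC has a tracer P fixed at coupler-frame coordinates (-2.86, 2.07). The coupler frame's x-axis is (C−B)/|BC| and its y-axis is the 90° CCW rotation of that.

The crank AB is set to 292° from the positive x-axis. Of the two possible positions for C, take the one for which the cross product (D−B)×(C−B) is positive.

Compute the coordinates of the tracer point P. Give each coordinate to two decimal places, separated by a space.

-2.78 -1.88

A=(0,0), D=(10.00,0)
B = A + 2.00·(cos292°, sin292°) = (0.7492, -1.8544)
|BD| = 9.4348
circle(B,9.00) ∩ circle(D,4.00): a=8.1621, h=3.7921
  candidates: C₊=(8.0068,3.4680) cross=35.778; C₋=(9.4974,-3.9683) cross=-35.778
  mode + wants cross > 0 → take C=(8.0068,3.4680) (cross=35.778)
ex = (C−B)/|BC| = (0.8064,0.5914); ey = (-0.5914,0.8064)
P = B + -2.86·ex + 2.07·ey = (-2.7812,-1.8765)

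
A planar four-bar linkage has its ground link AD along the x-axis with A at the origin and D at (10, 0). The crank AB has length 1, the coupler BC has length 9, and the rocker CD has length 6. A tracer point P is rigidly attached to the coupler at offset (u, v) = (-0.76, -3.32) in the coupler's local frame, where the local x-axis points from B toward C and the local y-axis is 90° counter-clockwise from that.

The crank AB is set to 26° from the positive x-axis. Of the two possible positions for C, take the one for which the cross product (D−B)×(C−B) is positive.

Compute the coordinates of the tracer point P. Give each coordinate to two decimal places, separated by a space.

2.23 -2.70

A=(0,0), D=(10.00,0)
B = A + 1.00·(cos26°, sin26°) = (0.8988, 0.4384)
|BD| = 9.1118
circle(B,9.00) ∩ circle(D,6.00): a=7.0252, h=5.6255
  candidates: C₊=(8.1865,5.7194) cross=51.258; C₋=(7.6452,-5.5186) cross=-51.258
  mode + wants cross > 0 → take C=(8.1865,5.7194) (cross=51.258)
ex = (C−B)/|BC| = (0.8097,0.5868); ey = (-0.5868,0.8097)
P = B + -0.76·ex + -3.32·ey = (2.2315,-2.6959)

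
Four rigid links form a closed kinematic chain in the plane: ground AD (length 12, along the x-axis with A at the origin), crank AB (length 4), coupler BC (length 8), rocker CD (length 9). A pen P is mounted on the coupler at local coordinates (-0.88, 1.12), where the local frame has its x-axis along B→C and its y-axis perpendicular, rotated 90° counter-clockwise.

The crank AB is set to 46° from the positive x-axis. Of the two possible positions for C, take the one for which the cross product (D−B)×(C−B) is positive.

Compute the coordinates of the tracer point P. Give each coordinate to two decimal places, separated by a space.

1.37 3.09

A=(0,0), D=(12.00,0)
B = A + 4.00·(cos46°, sin46°) = (2.7786, 2.8774)
|BD| = 9.6599
circle(B,8.00) ∩ circle(D,9.00): a=3.9500, h=6.9568
  candidates: C₊=(8.6215,8.3418) cross=67.202; C₋=(4.4771,-4.9403) cross=-67.202
  mode + wants cross > 0 → take C=(8.6215,8.3418) (cross=67.202)
ex = (C−B)/|BC| = (0.7304,0.6831); ey = (-0.6831,0.7304)
P = B + -0.88·ex + 1.12·ey = (1.3709,3.0943)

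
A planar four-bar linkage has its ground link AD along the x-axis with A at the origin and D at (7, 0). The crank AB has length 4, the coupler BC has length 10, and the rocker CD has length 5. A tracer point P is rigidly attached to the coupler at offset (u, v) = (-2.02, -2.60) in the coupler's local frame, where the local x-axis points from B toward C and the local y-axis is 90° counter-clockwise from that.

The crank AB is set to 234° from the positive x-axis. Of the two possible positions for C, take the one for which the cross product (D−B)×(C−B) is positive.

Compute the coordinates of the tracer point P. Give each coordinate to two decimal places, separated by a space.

A=(0,0), D=(7.00,0)
B = A + 4.00·(cos234°, sin234°) = (-2.3511, -3.2361)
|BD| = 9.8953
circle(B,10.00) ∩ circle(D,5.00): a=8.7373, h=4.8641
  candidates: C₊=(4.3150,4.2179) cross=48.131; C₋=(7.4965,-4.9753) cross=-48.131
  mode + wants cross > 0 → take C=(4.3150,4.2179) (cross=48.131)
ex = (C−B)/|BC| = (0.6666,0.7454); ey = (-0.7454,0.6666)
P = B + -2.02·ex + -2.60·ey = (-1.7597,-6.4750)

-1.76 -6.47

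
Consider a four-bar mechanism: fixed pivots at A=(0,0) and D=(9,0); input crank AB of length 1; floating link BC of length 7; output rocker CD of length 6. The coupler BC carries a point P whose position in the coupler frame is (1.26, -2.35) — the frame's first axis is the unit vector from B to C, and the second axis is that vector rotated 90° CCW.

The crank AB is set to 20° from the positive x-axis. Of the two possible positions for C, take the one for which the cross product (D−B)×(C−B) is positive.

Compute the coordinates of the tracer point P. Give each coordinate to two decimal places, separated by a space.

3.48 -0.48

A=(0,0), D=(9.00,0)
B = A + 1.00·(cos20°, sin20°) = (0.9397, 0.3420)
|BD| = 8.0676
circle(B,7.00) ∩ circle(D,6.00): a=4.8395, h=5.0576
  candidates: C₊=(5.9892,5.1899) cross=40.803; C₋=(5.5604,-4.9162) cross=-40.803
  mode + wants cross > 0 → take C=(5.9892,5.1899) (cross=40.803)
ex = (C−B)/|BC| = (0.7214,0.6926); ey = (-0.6926,0.7214)
P = B + 1.26·ex + -2.35·ey = (3.4761,-0.4806)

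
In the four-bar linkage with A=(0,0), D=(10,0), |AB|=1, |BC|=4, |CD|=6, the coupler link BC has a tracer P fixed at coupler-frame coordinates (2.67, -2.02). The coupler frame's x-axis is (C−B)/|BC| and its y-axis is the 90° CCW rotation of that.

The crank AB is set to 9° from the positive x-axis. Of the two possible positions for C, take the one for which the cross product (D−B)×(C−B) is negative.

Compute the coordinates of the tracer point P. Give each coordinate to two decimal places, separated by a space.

2.13 -2.99

A=(0,0), D=(10.00,0)
B = A + 1.00·(cos9°, sin9°) = (0.9877, 0.1564)
|BD| = 9.0137
circle(B,4.00) ∩ circle(D,6.00): a=3.3974, h=2.1113
  candidates: C₊=(4.4212,2.2085) cross=19.031; C₋=(4.3479,-2.0135) cross=-19.031
  mode - wants cross < 0 → take C=(4.3479,-2.0135) (cross=-19.031)
ex = (C−B)/|BC| = (0.8401,-0.5425); ey = (0.5425,0.8401)
P = B + 2.67·ex + -2.02·ey = (2.1348,-2.9889)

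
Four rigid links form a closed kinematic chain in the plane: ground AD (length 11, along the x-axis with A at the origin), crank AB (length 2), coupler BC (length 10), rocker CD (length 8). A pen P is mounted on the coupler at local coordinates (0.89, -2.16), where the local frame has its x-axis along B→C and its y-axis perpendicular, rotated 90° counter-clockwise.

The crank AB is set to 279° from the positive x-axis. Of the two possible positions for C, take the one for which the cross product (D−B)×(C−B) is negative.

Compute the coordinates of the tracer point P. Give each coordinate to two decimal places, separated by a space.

-0.17 -4.26

A=(0,0), D=(11.00,0)
B = A + 2.00·(cos279°, sin279°) = (0.3129, -1.9754)
|BD| = 10.8682
circle(B,10.00) ∩ circle(D,8.00): a=7.0903, h=7.0518
  candidates: C₊=(6.0033,6.2477) cross=76.640; C₋=(8.5668,-7.6210) cross=-76.640
  mode - wants cross < 0 → take C=(8.5668,-7.6210) (cross=-76.640)
ex = (C−B)/|BC| = (0.8254,-0.5646); ey = (0.5646,0.8254)
P = B + 0.89·ex + -2.16·ey = (-0.1720,-4.2607)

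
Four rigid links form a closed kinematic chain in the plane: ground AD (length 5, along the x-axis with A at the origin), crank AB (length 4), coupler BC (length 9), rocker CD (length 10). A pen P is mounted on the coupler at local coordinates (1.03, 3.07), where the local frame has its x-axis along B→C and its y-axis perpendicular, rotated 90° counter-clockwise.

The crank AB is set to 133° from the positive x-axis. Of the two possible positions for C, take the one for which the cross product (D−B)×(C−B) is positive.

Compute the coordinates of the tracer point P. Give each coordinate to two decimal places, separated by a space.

A=(0,0), D=(5.00,0)
B = A + 4.00·(cos133°, sin133°) = (-2.7280, 2.9254)
|BD| = 8.2632
circle(B,9.00) ∩ circle(D,10.00): a=2.9819, h=8.4917
  candidates: C₊=(3.0671,9.8114) cross=70.168; C₋=(-2.9455,-6.0720) cross=-70.168
  mode + wants cross > 0 → take C=(3.0671,9.8114) (cross=70.168)
ex = (C−B)/|BC| = (0.6439,0.7651); ey = (-0.7651,0.6439)
P = B + 1.03·ex + 3.07·ey = (-4.4137,5.6902)

-4.41 5.69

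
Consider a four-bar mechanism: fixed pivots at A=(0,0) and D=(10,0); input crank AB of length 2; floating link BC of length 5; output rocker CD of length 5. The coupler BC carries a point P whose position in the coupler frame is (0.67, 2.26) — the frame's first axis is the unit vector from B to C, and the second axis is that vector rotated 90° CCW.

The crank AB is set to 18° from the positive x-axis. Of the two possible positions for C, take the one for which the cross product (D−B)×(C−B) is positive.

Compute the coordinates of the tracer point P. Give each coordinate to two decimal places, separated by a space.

1.30 2.90

A=(0,0), D=(10.00,0)
B = A + 2.00·(cos18°, sin18°) = (1.9021, 0.6180)
|BD| = 8.1214
circle(B,5.00) ∩ circle(D,5.00): a=4.0607, h=2.9173
  candidates: C₊=(6.1731,3.2178) cross=23.693; C₋=(5.7291,-2.5998) cross=-23.693
  mode + wants cross > 0 → take C=(6.1731,3.2178) (cross=23.693)
ex = (C−B)/|BC| = (0.8542,0.5200); ey = (-0.5200,0.8542)
P = B + 0.67·ex + 2.26·ey = (1.2993,2.8969)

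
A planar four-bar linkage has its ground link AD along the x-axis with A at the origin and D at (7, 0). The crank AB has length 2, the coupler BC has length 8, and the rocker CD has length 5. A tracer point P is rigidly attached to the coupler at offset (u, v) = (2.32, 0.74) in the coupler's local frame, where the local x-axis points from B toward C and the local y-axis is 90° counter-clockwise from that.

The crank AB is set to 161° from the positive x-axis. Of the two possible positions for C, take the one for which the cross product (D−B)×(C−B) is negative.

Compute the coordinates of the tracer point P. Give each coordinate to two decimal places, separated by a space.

A=(0,0), D=(7.00,0)
B = A + 2.00·(cos161°, sin161°) = (-1.8910, 0.6511)
|BD| = 8.9148
circle(B,8.00) ∩ circle(D,5.00): a=6.6448, h=4.4550
  candidates: C₊=(5.0614,4.6089) cross=39.715; C₋=(4.4106,-4.2773) cross=-39.715
  mode - wants cross < 0 → take C=(4.4106,-4.2773) (cross=-39.715)
ex = (C−B)/|BC| = (0.7877,-0.6161); ey = (0.6161,0.7877)
P = B + 2.32·ex + 0.74·ey = (0.3923,-0.1952)

0.39 -0.20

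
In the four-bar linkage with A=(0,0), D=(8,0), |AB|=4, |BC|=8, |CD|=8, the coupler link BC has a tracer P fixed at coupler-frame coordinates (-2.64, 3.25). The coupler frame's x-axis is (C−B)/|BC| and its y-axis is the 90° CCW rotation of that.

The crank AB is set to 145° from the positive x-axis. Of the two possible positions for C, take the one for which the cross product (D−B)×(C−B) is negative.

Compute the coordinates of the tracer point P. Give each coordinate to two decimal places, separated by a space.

A=(0,0), D=(8.00,0)
B = A + 4.00·(cos145°, sin145°) = (-3.2766, 2.2943)
|BD| = 11.5076
circle(B,8.00) ∩ circle(D,8.00): a=5.7538, h=5.5582
  candidates: C₊=(3.4698,6.5938) cross=63.962; C₋=(1.2535,-4.2995) cross=-63.962
  mode - wants cross < 0 → take C=(1.2535,-4.2995) (cross=-63.962)
ex = (C−B)/|BC| = (0.5663,-0.8242); ey = (0.8242,0.5663)
P = B + -2.64·ex + 3.25·ey = (-2.0928,6.3106)

-2.09 6.31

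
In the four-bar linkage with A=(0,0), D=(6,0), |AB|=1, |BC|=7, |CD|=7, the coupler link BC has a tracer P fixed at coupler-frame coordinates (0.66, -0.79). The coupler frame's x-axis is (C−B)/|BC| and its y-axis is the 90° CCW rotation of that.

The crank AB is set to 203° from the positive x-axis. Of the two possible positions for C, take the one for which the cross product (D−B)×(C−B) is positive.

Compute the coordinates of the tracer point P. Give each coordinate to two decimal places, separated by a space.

0.08 -0.15

A=(0,0), D=(6.00,0)
B = A + 1.00·(cos203°, sin203°) = (-0.9205, -0.3907)
|BD| = 6.9315
circle(B,7.00) ∩ circle(D,7.00): a=3.4658, h=6.0818
  candidates: C₊=(2.1969,5.8768) cross=42.156; C₋=(2.8826,-6.2675) cross=-42.156
  mode + wants cross > 0 → take C=(2.1969,5.8768) (cross=42.156)
ex = (C−B)/|BC| = (0.4453,0.8954); ey = (-0.8954,0.4453)
P = B + 0.66·ex + -0.79·ey = (0.0808,-0.1516)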